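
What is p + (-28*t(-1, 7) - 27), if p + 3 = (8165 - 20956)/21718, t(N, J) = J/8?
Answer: -598211/10859 ≈ -55.089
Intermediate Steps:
t(N, J) = J/8 (t(N, J) = J*(⅛) = J/8)
p = -77945/21718 (p = -3 + (8165 - 20956)/21718 = -3 - 12791*1/21718 = -3 - 12791/21718 = -77945/21718 ≈ -3.5890)
p + (-28*t(-1, 7) - 27) = -77945/21718 + (-7*7/2 - 27) = -77945/21718 + (-28*7/8 - 27) = -77945/21718 + (-49/2 - 27) = -77945/21718 - 103/2 = -598211/10859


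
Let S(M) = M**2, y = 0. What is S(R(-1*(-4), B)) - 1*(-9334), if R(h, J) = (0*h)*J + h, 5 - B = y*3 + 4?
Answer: 9350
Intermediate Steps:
B = 1 (B = 5 - (0*3 + 4) = 5 - (0 + 4) = 5 - 1*4 = 5 - 4 = 1)
R(h, J) = h (R(h, J) = 0*J + h = 0 + h = h)
S(R(-1*(-4), B)) - 1*(-9334) = (-1*(-4))**2 - 1*(-9334) = 4**2 + 9334 = 16 + 9334 = 9350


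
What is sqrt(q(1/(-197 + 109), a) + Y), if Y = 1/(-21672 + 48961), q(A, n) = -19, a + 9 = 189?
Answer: 3*I*sqrt(1572119290)/27289 ≈ 4.3589*I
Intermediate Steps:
a = 180 (a = -9 + 189 = 180)
Y = 1/27289 ≈ 3.6645e-5
sqrt(q(1/(-197 + 109), a) + Y) = sqrt(-19 + 1/27289) = sqrt(-518490/27289) = 3*I*sqrt(1572119290)/27289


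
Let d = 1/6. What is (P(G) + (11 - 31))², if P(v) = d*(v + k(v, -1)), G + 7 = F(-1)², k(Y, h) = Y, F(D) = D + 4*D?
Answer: 196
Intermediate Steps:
F(D) = 5*D
d = ⅙ ≈ 0.16667
G = 18 (G = -7 + (5*(-1))² = -7 + (-5)² = -7 + 25 = 18)
P(v) = v/3 (P(v) = (v + v)/6 = (2*v)/6 = v/3)
(P(G) + (11 - 31))² = ((⅓)*18 + (11 - 31))² = (6 - 20)² = (-14)² = 196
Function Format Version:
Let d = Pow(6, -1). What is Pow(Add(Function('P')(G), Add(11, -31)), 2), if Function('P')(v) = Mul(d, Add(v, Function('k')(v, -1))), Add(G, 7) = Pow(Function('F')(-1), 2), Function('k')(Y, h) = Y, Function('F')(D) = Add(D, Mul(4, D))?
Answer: 196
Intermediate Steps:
Function('F')(D) = Mul(5, D)
d = Rational(1, 6) ≈ 0.16667
G = 18 (G = Add(-7, Pow(Mul(5, -1), 2)) = Add(-7, Pow(-5, 2)) = Add(-7, 25) = 18)
Function('P')(v) = Mul(Rational(1, 3), v) (Function('P')(v) = Mul(Rational(1, 6), Add(v, v)) = Mul(Rational(1, 6), Mul(2, v)) = Mul(Rational(1, 3), v))
Pow(Add(Function('P')(G), Add(11, -31)), 2) = Pow(Add(Mul(Rational(1, 3), 18), Add(11, -31)), 2) = Pow(Add(6, -20), 2) = Pow(-14, 2) = 196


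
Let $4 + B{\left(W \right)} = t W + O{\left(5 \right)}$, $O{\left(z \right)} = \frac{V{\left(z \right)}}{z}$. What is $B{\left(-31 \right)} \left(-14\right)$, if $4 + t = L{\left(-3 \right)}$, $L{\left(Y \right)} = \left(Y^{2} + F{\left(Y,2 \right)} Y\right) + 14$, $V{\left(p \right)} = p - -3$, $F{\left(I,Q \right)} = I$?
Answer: $\frac{60928}{5} \approx 12186.0$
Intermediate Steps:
$V{\left(p \right)} = 3 + p$ ($V{\left(p \right)} = p + 3 = 3 + p$)
$L{\left(Y \right)} = 14 + 2 Y^{2}$ ($L{\left(Y \right)} = \left(Y^{2} + Y Y\right) + 14 = \left(Y^{2} + Y^{2}\right) + 14 = 2 Y^{2} + 14 = 14 + 2 Y^{2}$)
$O{\left(z \right)} = \frac{3 + z}{z}$
$t = 28$ ($t = -4 + \left(14 + 2 \left(-3\right)^{2}\right) = -4 + \left(14 + 2 \cdot 9\right) = -4 + \left(14 + 18\right) = -4 + 32 = 28$)
$B{\left(W \right)} = - \frac{12}{5} + 28 W$ ($B{\left(W \right)} = -4 + \left(28 W + \frac{3 + 5}{5}\right) = -4 + \left(28 W + \frac{1}{5} \cdot 8\right) = -4 + \left(28 W + \frac{8}{5}\right) = -4 + \left(\frac{8}{5} + 28 W\right) = - \frac{12}{5} + 28 W$)
$B{\left(-31 \right)} \left(-14\right) = \left(- \frac{12}{5} + 28 \left(-31\right)\right) \left(-14\right) = \left(- \frac{12}{5} - 868\right) \left(-14\right) = \left(- \frac{4352}{5}\right) \left(-14\right) = \frac{60928}{5}$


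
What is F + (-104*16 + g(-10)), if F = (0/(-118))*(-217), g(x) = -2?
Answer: -1666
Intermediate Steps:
F = 0 (F = (0*(-1/118))*(-217) = 0*(-217) = 0)
F + (-104*16 + g(-10)) = 0 + (-104*16 - 2) = 0 + (-1664 - 2) = 0 - 1666 = -1666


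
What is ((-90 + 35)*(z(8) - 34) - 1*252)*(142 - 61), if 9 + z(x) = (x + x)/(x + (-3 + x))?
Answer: 2153709/13 ≈ 1.6567e+5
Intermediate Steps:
z(x) = -9 + 2*x/(-3 + 2*x) (z(x) = -9 + (x + x)/(x + (-3 + x)) = -9 + (2*x)/(-3 + 2*x) = -9 + 2*x/(-3 + 2*x))
((-90 + 35)*(z(8) - 34) - 1*252)*(142 - 61) = ((-90 + 35)*((27 - 16*8)/(-3 + 2*8) - 34) - 1*252)*(142 - 61) = (-55*((27 - 128)/(-3 + 16) - 34) - 252)*81 = (-55*(-101/13 - 34) - 252)*81 = (-55*(-543/13) - 252)*81 = (29865/13 - 252)*81 = (26589/13)*81 = 2153709/13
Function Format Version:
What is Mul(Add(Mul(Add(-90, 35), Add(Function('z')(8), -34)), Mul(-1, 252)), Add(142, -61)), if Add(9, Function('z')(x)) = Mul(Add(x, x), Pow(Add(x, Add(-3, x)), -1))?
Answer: Rational(2153709, 13) ≈ 1.6567e+5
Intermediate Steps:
Function('z')(x) = Add(-9, Mul(2, x, Pow(Add(-3, Mul(2, x)), -1))) (Function('z')(x) = Add(-9, Mul(Add(x, x), Pow(Add(x, Add(-3, x)), -1))) = Add(-9, Mul(Mul(2, x), Pow(Add(-3, Mul(2, x)), -1))) = Add(-9, Mul(2, x, Pow(Add(-3, Mul(2, x)), -1))))
Mul(Add(Mul(Add(-90, 35), Add(Function('z')(8), -34)), Mul(-1, 252)), Add(142, -61)) = Mul(Add(Mul(Add(-90, 35), Add(Mul(Pow(Add(-3, Mul(2, 8)), -1), Add(27, Mul(-16, 8))), -34)), Mul(-1, 252)), Add(142, -61)) = Mul(Add(Mul(-55, Add(Mul(Pow(Add(-3, 16), -1), Add(27, -128)), -34)), -252), 81) = Mul(Add(Mul(-55, Add(Mul(Pow(13, -1), -101), -34)), -252), 81) = Mul(Add(Mul(-55, Add(Mul(Rational(1, 13), -101), -34)), -252), 81) = Mul(Add(Mul(-55, Add(Rational(-101, 13), -34)), -252), 81) = Mul(Add(Mul(-55, Rational(-543, 13)), -252), 81) = Mul(Add(Rational(29865, 13), -252), 81) = Mul(Rational(26589, 13), 81) = Rational(2153709, 13)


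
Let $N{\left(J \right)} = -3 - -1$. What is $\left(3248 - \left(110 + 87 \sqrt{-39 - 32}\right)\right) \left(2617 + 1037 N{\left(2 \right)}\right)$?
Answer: $1703934 - 47241 i \sqrt{71} \approx 1.7039 \cdot 10^{6} - 3.9806 \cdot 10^{5} i$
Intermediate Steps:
$N{\left(J \right)} = -2$ ($N{\left(J \right)} = -3 + 1 = -2$)
$\left(3248 - \left(110 + 87 \sqrt{-39 - 32}\right)\right) \left(2617 + 1037 N{\left(2 \right)}\right) = \left(3248 - \left(110 + 87 \sqrt{-39 - 32}\right)\right) \left(2617 + 1037 \left(-2\right)\right) = \left(3248 - \left(110 + 87 \sqrt{-71}\right)\right) \left(2617 - 2074\right) = \left(3248 - \left(110 + 87 i \sqrt{71}\right)\right) 543 = \left(3138 - 87 i \sqrt{71}\right) 543 = 1703934 - 47241 i \sqrt{71}$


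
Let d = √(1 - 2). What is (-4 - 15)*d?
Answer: -19*I ≈ -19.0*I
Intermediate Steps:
d = I (d = √(-1) = I ≈ 1.0*I)
(-4 - 15)*d = (-4 - 15)*I = -19*I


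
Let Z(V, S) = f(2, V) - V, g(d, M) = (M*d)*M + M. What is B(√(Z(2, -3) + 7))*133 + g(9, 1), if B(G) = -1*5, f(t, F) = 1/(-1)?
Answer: -655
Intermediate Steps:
g(d, M) = M + d*M² (g(d, M) = d*M² + M = M + d*M²)
f(t, F) = -1 (f(t, F) = 1*(-1) = -1)
Z(V, S) = -1 - V
B(G) = -5
B(√(Z(2, -3) + 7))*133 + g(9, 1) = -5*133 + 1*(1 + 1*9) = -665 + 1*(1 + 9) = -665 + 1*10 = -665 + 10 = -655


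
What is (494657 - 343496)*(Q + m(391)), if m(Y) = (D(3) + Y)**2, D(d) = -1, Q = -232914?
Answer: -12215925054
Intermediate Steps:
m(Y) = (-1 + Y)**2
(494657 - 343496)*(Q + m(391)) = (494657 - 343496)*(-232914 + (-1 + 391)**2) = 151161*(-232914 + 390**2) = 151161*(-232914 + 152100) = 151161*(-80814) = -12215925054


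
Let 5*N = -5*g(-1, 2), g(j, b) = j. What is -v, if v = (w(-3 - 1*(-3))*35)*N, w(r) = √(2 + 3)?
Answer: -35*√5 ≈ -78.262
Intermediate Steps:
w(r) = √5
N = 1 (N = (-5*(-1))/5 = (⅕)*5 = 1)
v = 35*√5 (v = (√5*35)*1 = (35*√5)*1 = 35*√5 ≈ 78.262)
-v = -35*√5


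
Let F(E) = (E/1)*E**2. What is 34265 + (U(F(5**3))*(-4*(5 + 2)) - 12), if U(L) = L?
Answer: -54653247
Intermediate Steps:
F(E) = E**3 (F(E) = (E*1)*E**2 = E*E**2 = E**3)
34265 + (U(F(5**3))*(-4*(5 + 2)) - 12) = 34265 + ((5**3)**3*(-4*(5 + 2)) - 12) = 34265 + (125**3*(-4*7) - 12) = 34265 + (1953125*(-28) - 12) = 34265 + (-54687500 - 12) = 34265 - 54687512 = -54653247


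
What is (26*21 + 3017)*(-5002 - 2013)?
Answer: -24994445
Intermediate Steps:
(26*21 + 3017)*(-5002 - 2013) = (546 + 3017)*(-7015) = 3563*(-7015) = -24994445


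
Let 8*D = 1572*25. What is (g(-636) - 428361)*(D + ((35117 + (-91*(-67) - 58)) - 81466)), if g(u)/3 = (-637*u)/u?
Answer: 15230553120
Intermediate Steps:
g(u) = -1911 (g(u) = 3*((-637*u)/u) = 3*(-637) = -1911)
D = 9825/2 (D = (1572*25)/8 = (⅛)*39300 = 9825/2 ≈ 4912.5)
(g(-636) - 428361)*(D + ((35117 + (-91*(-67) - 58)) - 81466)) = (-1911 - 428361)*(9825/2 + ((35117 + (-91*(-67) - 58)) - 81466)) = -430272*(9825/2 + ((35117 + (6097 - 58)) - 81466)) = -430272*(9825/2 + ((35117 + 6039) - 81466)) = -430272*(9825/2 + (41156 - 81466)) = -430272*(9825/2 - 40310) = -430272*(-70795/2) = 15230553120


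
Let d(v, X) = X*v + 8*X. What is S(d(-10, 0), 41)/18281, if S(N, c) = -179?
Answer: -179/18281 ≈ -0.0097916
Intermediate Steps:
d(v, X) = 8*X + X*v
S(d(-10, 0), 41)/18281 = -179/18281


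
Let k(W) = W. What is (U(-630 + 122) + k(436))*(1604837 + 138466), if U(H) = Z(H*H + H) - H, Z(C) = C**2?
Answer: 115642168514946240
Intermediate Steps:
U(H) = (H + H**2)**2 - H (U(H) = (H*H + H)**2 - H = (H**2 + H)**2 - H = (H + H**2)**2 - H)
(U(-630 + 122) + k(436))*(1604837 + 138466) = ((-630 + 122)*(-1 + (-630 + 122)*(1 + (-630 + 122))**2) + 436)*(1604837 + 138466) = (-508*(-1 - 508*(1 - 508)**2) + 436)*1743303 = (-508*(-1 - 508*(-507)**2) + 436)*1743303 = (-508*(-1 - 508*257049) + 436)*1743303 = (-508*(-1 - 130580892) + 436)*1743303 = (-508*(-130580893) + 436)*1743303 = (66335093644 + 436)*1743303 = 66335094080*1743303 = 115642168514946240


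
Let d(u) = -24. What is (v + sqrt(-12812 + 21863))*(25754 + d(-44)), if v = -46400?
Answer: -1193872000 + 25730*sqrt(9051) ≈ -1.1914e+9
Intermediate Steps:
(v + sqrt(-12812 + 21863))*(25754 + d(-44)) = (-46400 + sqrt(-12812 + 21863))*(25754 - 24) = (-46400 + sqrt(9051))*25730 = -1193872000 + 25730*sqrt(9051)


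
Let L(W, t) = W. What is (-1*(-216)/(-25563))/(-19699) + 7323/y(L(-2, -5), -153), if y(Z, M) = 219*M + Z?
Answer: -1229201063169/5624659193111 ≈ -0.21854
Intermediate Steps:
y(Z, M) = Z + 219*M
(-1*(-216)/(-25563))/(-19699) + 7323/y(L(-2, -5), -153) = (-1*(-216)/(-25563))/(-19699) + 7323/(-2 + 219*(-153)) = (216*(-1/25563))*(-1/19699) + 7323/(-2 - 33507) = -72/8521*(-1/19699) + 7323/(-33509) = 72/167855179 + 7323*(-1/33509) = 72/167855179 - 7323/33509 = -1229201063169/5624659193111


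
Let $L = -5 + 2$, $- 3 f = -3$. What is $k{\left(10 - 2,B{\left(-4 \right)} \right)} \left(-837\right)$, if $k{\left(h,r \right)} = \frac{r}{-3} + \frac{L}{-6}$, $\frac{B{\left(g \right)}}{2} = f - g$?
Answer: $\frac{4743}{2} \approx 2371.5$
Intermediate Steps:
$f = 1$ ($f = \left(- \frac{1}{3}\right) \left(-3\right) = 1$)
$L = -3$
$B{\left(g \right)} = 2 - 2 g$ ($B{\left(g \right)} = 2 \left(1 - g\right) = 2 - 2 g$)
$k{\left(h,r \right)} = \frac{1}{2} - \frac{r}{3}$ ($k{\left(h,r \right)} = \frac{r}{-3} - \frac{3}{-6} = r \left(- \frac{1}{3}\right) - - \frac{1}{2} = - \frac{r}{3} + \frac{1}{2} = \frac{1}{2} - \frac{r}{3}$)
$k{\left(10 - 2,B{\left(-4 \right)} \right)} \left(-837\right) = \left(\frac{1}{2} - \frac{2 - -8}{3}\right) \left(-837\right) = \left(\frac{1}{2} - \frac{2 + 8}{3}\right) \left(-837\right) = \left(\frac{1}{2} - \frac{10}{3}\right) \left(-837\right) = \left(- \frac{17}{6}\right) \left(-837\right) = \frac{4743}{2}$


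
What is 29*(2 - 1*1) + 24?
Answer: 53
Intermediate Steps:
29*(2 - 1*1) + 24 = 29*(2 - 1) + 24 = 29*1 + 24 = 29 + 24 = 53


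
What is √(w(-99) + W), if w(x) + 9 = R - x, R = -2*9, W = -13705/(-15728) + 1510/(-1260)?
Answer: √488675952079/82572 ≈ 8.4660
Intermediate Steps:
W = -324049/990864 (W = -13705*(-1/15728) + 1510*(-1/1260) = 13705/15728 - 151/126 = -324049/990864 ≈ -0.32704)
R = -18
w(x) = -27 - x (w(x) = -9 + (-18 - x) = -27 - x)
√(w(-99) + W) = √((-27 - 1*(-99)) - 324049/990864) = √((-27 + 99) - 324049/990864) = √(72 - 324049/990864) = √(71018159/990864) = √488675952079/82572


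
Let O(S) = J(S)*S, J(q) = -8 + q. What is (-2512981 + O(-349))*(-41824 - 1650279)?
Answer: 4041398499964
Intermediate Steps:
O(S) = S*(-8 + S) (O(S) = (-8 + S)*S = S*(-8 + S))
(-2512981 + O(-349))*(-41824 - 1650279) = (-2512981 - 349*(-8 - 349))*(-41824 - 1650279) = (-2512981 - 349*(-357))*(-1692103) = (-2512981 + 124593)*(-1692103) = -2388388*(-1692103) = 4041398499964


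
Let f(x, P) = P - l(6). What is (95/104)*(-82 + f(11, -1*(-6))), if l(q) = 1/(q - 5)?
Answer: -7315/104 ≈ -70.337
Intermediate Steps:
l(q) = 1/(-5 + q)
f(x, P) = -1 + P (f(x, P) = P - 1/(-5 + 6) = P - 1/1 = P - 1*1 = P - 1 = -1 + P)
(95/104)*(-82 + f(11, -1*(-6))) = (95/104)*(-82 + (-1 - 1*(-6))) = (95*(1/104))*(-82 + (-1 + 6)) = 95*(-82 + 5)/104 = (95/104)*(-77) = -7315/104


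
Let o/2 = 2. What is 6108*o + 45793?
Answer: 70225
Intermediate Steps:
o = 4 (o = 2*2 = 4)
6108*o + 45793 = 6108*4 + 45793 = 24432 + 45793 = 70225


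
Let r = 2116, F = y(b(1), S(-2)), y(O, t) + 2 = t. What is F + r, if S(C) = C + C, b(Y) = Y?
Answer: 2110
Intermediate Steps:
S(C) = 2*C
y(O, t) = -2 + t
F = -6 (F = -2 + 2*(-2) = -2 - 4 = -6)
F + r = -6 + 2116 = 2110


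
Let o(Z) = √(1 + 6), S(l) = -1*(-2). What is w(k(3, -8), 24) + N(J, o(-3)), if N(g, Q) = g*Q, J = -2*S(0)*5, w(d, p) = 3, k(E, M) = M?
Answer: 3 - 20*√7 ≈ -49.915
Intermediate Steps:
S(l) = 2
o(Z) = √7
J = -20 (J = -2*2*5 = -4*5 = -20)
N(g, Q) = Q*g
w(k(3, -8), 24) + N(J, o(-3)) = 3 + √7*(-20) = 3 - 20*√7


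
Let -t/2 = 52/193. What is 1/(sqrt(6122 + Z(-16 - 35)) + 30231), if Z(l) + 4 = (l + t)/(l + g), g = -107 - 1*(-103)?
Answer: 106967355/3233708458166 - sqrt(689470967955)/9701125374498 ≈ 3.2993e-5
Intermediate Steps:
g = -4 (g = -107 + 103 = -4)
t = -104/193 ≈ -0.53886
Z(l) = -4 + (-104/193 + l)/(-4 + l) (Z(l) = -4 + (l - 104/193)/(l - 4) = -4 + (-104/193 + l)/(-4 + l))
1/(sqrt(6122 + Z(-16 - 35)) + 30231) = 1/(sqrt(6122 + (2984 - 579*(-16 - 35))/(193*(-4 + (-16 - 35)))) + 30231) = 1/(sqrt(6122 + (2984 - 579*(-51))/(193*(-4 - 51))) + 30231) = 1/(sqrt(6122 + (1/193)*(2984 + 29529)/(-55)) + 30231) = 1/(sqrt(6122 + (1/193)*(-1/55)*32513) + 30231) = 1/(sqrt(6122 - 32513/10615) + 30231) = 1/(sqrt(64952517/10615) + 30231) = 1/(sqrt(689470967955)/10615 + 30231) = 1/(30231 + sqrt(689470967955)/10615)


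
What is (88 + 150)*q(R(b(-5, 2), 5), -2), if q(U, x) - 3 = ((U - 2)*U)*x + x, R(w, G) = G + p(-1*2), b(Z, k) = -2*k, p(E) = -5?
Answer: 238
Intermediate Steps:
R(w, G) = -5 + G (R(w, G) = G - 5 = -5 + G)
q(U, x) = 3 + x + U*x*(-2 + U) (q(U, x) = 3 + (((U - 2)*U)*x + x) = 3 + (((-2 + U)*U)*x + x) = 3 + ((U*(-2 + U))*x + x) = 3 + (U*x*(-2 + U) + x) = 3 + (x + U*x*(-2 + U)) = 3 + x + U*x*(-2 + U))
(88 + 150)*q(R(b(-5, 2), 5), -2) = (88 + 150)*(3 - 2 - 2*(-5 + 5)² - 2*(-5 + 5)*(-2)) = 238*(3 - 2 - 2*0² - 2*0*(-2)) = 238*(3 - 2 - 2*0 + 0) = 238*(3 - 2 + 0 + 0) = 238*1 = 238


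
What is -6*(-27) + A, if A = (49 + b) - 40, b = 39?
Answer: 210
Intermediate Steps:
A = 48 (A = (49 + 39) - 40 = 88 - 40 = 48)
-6*(-27) + A = -6*(-27) + 48 = 162 + 48 = 210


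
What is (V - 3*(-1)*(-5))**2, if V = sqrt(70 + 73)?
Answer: (15 - sqrt(143))**2 ≈ 9.2522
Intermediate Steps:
V = sqrt(143) ≈ 11.958
(V - 3*(-1)*(-5))**2 = (sqrt(143) - 3*(-1)*(-5))**2 = (sqrt(143) + 3*(-5))**2 = (sqrt(143) - 15)**2 = (-15 + sqrt(143))**2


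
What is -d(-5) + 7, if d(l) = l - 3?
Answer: 15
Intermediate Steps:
d(l) = -3 + l
-d(-5) + 7 = -(-3 - 5) + 7 = -1*(-8) + 7 = 8 + 7 = 15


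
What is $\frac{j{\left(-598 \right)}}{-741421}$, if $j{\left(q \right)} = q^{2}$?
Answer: $- \frac{357604}{741421} \approx -0.48232$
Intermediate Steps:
$\frac{j{\left(-598 \right)}}{-741421} = \frac{\left(-598\right)^{2}}{-741421} = 357604 \left(- \frac{1}{741421}\right) = - \frac{357604}{741421}$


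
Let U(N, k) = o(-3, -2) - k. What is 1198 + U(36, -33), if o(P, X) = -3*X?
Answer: 1237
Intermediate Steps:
U(N, k) = 6 - k (U(N, k) = -3*(-2) - k = 6 - k)
1198 + U(36, -33) = 1198 + (6 - 1*(-33)) = 1198 + (6 + 33) = 1198 + 39 = 1237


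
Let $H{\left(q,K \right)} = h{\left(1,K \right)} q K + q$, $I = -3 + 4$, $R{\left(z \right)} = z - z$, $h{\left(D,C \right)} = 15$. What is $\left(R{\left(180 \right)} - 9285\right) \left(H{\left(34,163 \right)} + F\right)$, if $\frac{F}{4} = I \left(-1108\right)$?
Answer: $-731026620$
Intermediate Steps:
$R{\left(z \right)} = 0$
$I = 1$
$H{\left(q,K \right)} = q + 15 K q$ ($H{\left(q,K \right)} = 15 q K + q = 15 K q + q = q + 15 K q$)
$F = -4432$ ($F = 4 \cdot 1 \left(-1108\right) = 4 \left(-1108\right) = -4432$)
$\left(R{\left(180 \right)} - 9285\right) \left(H{\left(34,163 \right)} + F\right) = \left(0 - 9285\right) \left(34 \left(1 + 15 \cdot 163\right) - 4432\right) = - 9285 \left(34 \left(1 + 2445\right) - 4432\right) = - 9285 \left(34 \cdot 2446 - 4432\right) = - 9285 \left(83164 - 4432\right) = \left(-9285\right) 78732 = -731026620$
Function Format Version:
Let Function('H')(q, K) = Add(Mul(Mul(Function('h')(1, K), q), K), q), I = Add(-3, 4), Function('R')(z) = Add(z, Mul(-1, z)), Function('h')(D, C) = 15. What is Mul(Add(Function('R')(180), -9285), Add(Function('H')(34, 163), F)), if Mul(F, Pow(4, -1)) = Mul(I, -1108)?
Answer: -731026620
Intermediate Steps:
Function('R')(z) = 0
I = 1
Function('H')(q, K) = Add(q, Mul(15, K, q)) (Function('H')(q, K) = Add(Mul(Mul(15, q), K), q) = Add(Mul(15, K, q), q) = Add(q, Mul(15, K, q)))
F = -4432 (F = Mul(4, Mul(1, -1108)) = Mul(4, -1108) = -4432)
Mul(Add(Function('R')(180), -9285), Add(Function('H')(34, 163), F)) = Mul(Add(0, -9285), Add(Mul(34, Add(1, Mul(15, 163))), -4432)) = Mul(-9285, Add(Mul(34, Add(1, 2445)), -4432)) = Mul(-9285, Add(Mul(34, 2446), -4432)) = Mul(-9285, Add(83164, -4432)) = Mul(-9285, 78732) = -731026620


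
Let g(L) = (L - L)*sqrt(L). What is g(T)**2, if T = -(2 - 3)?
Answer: 0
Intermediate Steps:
T = 1 (T = -1*(-1) = 1)
g(L) = 0 (g(L) = 0*sqrt(L) = 0)
g(T)**2 = 0**2 = 0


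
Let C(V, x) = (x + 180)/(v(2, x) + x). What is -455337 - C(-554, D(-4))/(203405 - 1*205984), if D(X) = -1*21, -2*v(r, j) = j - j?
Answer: -8220198914/18053 ≈ -4.5534e+5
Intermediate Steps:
v(r, j) = 0 (v(r, j) = -(j - j)/2 = -1/2*0 = 0)
D(X) = -21
C(V, x) = (180 + x)/x (C(V, x) = (x + 180)/(0 + x) = (180 + x)/x)
-455337 - C(-554, D(-4))/(203405 - 1*205984) = -455337 - (180 - 21)/(-21)/(203405 - 1*205984) = -455337 - (-1/21*159)/(203405 - 205984) = -455337 - (-53)/(7*(-2579)) = -455337 - (-53)*(-1)/(7*2579) = -455337 - 1*53/18053 = -455337 - 53/18053 = -8220198914/18053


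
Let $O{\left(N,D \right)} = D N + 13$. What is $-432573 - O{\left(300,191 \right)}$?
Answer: $-489886$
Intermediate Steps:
$O{\left(N,D \right)} = 13 + D N$
$-432573 - O{\left(300,191 \right)} = -432573 - \left(13 + 191 \cdot 300\right) = -432573 - \left(13 + 57300\right) = -432573 - 57313 = -489886$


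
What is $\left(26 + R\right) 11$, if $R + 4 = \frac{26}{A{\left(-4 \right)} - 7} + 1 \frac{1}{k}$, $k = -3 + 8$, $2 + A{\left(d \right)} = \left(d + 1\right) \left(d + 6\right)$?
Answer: $\frac{3377}{15} \approx 225.13$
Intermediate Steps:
$A{\left(d \right)} = -2 + \left(1 + d\right) \left(6 + d\right)$ ($A{\left(d \right)} = -2 + \left(d + 1\right) \left(d + 6\right) = -2 + \left(1 + d\right) \left(6 + d\right)$)
$k = 5$
$R = - \frac{83}{15}$ ($R = -4 + \left(\frac{26}{\left(4 + \left(-4\right)^{2} + 7 \left(-4\right)\right) - 7} + 1 \cdot \frac{1}{5}\right) = -4 + \left(\frac{26}{\left(4 + 16 - 28\right) - 7} + 1 \cdot \frac{1}{5}\right) = -4 + \left(\frac{26}{-8 - 7} + \frac{1}{5}\right) = -4 + \left(\frac{26}{-15} + \frac{1}{5}\right) = -4 + \left(26 \left(- \frac{1}{15}\right) + \frac{1}{5}\right) = -4 + \left(- \frac{26}{15} + \frac{1}{5}\right) = -4 - \frac{23}{15} = - \frac{83}{15} \approx -5.5333$)
$\left(26 + R\right) 11 = \left(26 - \frac{83}{15}\right) 11 = \frac{307}{15} \cdot 11 = \frac{3377}{15}$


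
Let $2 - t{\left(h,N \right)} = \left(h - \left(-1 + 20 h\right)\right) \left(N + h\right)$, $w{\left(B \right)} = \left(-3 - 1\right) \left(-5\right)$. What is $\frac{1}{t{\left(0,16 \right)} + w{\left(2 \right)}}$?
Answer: $\frac{1}{6} \approx 0.16667$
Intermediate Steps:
$w{\left(B \right)} = 20$ ($w{\left(B \right)} = \left(-4\right) \left(-5\right) = 20$)
$t{\left(h,N \right)} = 2 - \left(1 - 19 h\right) \left(N + h\right)$ ($t{\left(h,N \right)} = 2 - \left(h - \left(-1 + 20 h\right)\right) \left(N + h\right) = 2 - \left(1 - 19 h\right) \left(N + h\right)$)
$\frac{1}{t{\left(0,16 \right)} + w{\left(2 \right)}} = \frac{1}{\left(2 - 16 - 0 + 19 \cdot 0^{2} + 19 \cdot 16 \cdot 0\right) + 20} = \frac{1}{\left(2 - 16 + 0 + 19 \cdot 0 + 0\right) + 20} = \frac{1}{\left(2 - 16 + 0 + 0 + 0\right) + 20} = \frac{1}{-14 + 20} = \frac{1}{6}$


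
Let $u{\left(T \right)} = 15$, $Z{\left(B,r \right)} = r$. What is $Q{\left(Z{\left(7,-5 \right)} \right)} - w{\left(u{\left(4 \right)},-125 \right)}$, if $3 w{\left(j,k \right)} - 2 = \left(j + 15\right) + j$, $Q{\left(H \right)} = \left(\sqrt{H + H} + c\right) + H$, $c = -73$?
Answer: $- \frac{281}{3} + i \sqrt{10} \approx -93.667 + 3.1623 i$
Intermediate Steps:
$Q{\left(H \right)} = -73 + H + \sqrt{2} \sqrt{H}$ ($Q{\left(H \right)} = \left(\sqrt{H + H} - 73\right) + H = \left(\sqrt{2 H} - 73\right) + H = \left(\sqrt{2} \sqrt{H} - 73\right) + H = \left(-73 + \sqrt{2} \sqrt{H}\right) + H = -73 + H + \sqrt{2} \sqrt{H}$)
$w{\left(j,k \right)} = \frac{17}{3} + \frac{2 j}{3}$ ($w{\left(j,k \right)} = \frac{2}{3} + \frac{\left(j + 15\right) + j}{3} = \frac{2}{3} + \frac{\left(15 + j\right) + j}{3} = \frac{2}{3} + \frac{15 + 2 j}{3} = \frac{2}{3} + \left(5 + \frac{2 j}{3}\right) = \frac{17}{3} + \frac{2 j}{3}$)
$Q{\left(Z{\left(7,-5 \right)} \right)} - w{\left(u{\left(4 \right)},-125 \right)} = \left(-73 - 5 + \sqrt{2} \sqrt{-5}\right) - \left(\frac{17}{3} + \frac{2}{3} \cdot 15\right) = \left(-73 - 5 + \sqrt{2} i \sqrt{5}\right) - \left(\frac{17}{3} + 10\right) = \left(-73 - 5 + i \sqrt{10}\right) - \frac{47}{3} = \left(-78 + i \sqrt{10}\right) - \frac{47}{3} = - \frac{281}{3} + i \sqrt{10}$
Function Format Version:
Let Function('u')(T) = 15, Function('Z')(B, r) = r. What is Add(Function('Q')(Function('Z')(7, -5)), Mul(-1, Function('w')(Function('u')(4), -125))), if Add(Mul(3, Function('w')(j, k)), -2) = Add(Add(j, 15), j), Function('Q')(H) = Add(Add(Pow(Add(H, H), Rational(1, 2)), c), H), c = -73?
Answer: Add(Rational(-281, 3), Mul(I, Pow(10, Rational(1, 2)))) ≈ Add(-93.667, Mul(3.1623, I))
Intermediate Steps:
Function('Q')(H) = Add(-73, H, Mul(Pow(2, Rational(1, 2)), Pow(H, Rational(1, 2)))) (Function('Q')(H) = Add(Add(Pow(Add(H, H), Rational(1, 2)), -73), H) = Add(Add(Pow(Mul(2, H), Rational(1, 2)), -73), H) = Add(Add(Mul(Pow(2, Rational(1, 2)), Pow(H, Rational(1, 2))), -73), H) = Add(Add(-73, Mul(Pow(2, Rational(1, 2)), Pow(H, Rational(1, 2)))), H) = Add(-73, H, Mul(Pow(2, Rational(1, 2)), Pow(H, Rational(1, 2)))))
Function('w')(j, k) = Add(Rational(17, 3), Mul(Rational(2, 3), j)) (Function('w')(j, k) = Add(Rational(2, 3), Mul(Rational(1, 3), Add(Add(j, 15), j))) = Add(Rational(2, 3), Mul(Rational(1, 3), Add(Add(15, j), j))) = Add(Rational(2, 3), Mul(Rational(1, 3), Add(15, Mul(2, j)))) = Add(Rational(2, 3), Add(5, Mul(Rational(2, 3), j))) = Add(Rational(17, 3), Mul(Rational(2, 3), j)))
Add(Function('Q')(Function('Z')(7, -5)), Mul(-1, Function('w')(Function('u')(4), -125))) = Add(Add(-73, -5, Mul(Pow(2, Rational(1, 2)), Pow(-5, Rational(1, 2)))), Mul(-1, Add(Rational(17, 3), Mul(Rational(2, 3), 15)))) = Add(Add(-73, -5, Mul(Pow(2, Rational(1, 2)), Mul(I, Pow(5, Rational(1, 2))))), Mul(-1, Add(Rational(17, 3), 10))) = Add(Add(-73, -5, Mul(I, Pow(10, Rational(1, 2)))), Mul(-1, Rational(47, 3))) = Add(Add(-78, Mul(I, Pow(10, Rational(1, 2)))), Rational(-47, 3)) = Add(Rational(-281, 3), Mul(I, Pow(10, Rational(1, 2))))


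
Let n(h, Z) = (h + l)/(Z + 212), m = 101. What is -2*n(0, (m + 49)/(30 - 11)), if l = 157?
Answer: -2983/2089 ≈ -1.4280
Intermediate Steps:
n(h, Z) = (157 + h)/(212 + Z) (n(h, Z) = (h + 157)/(Z + 212) = (157 + h)/(212 + Z))
-2*n(0, (m + 49)/(30 - 11)) = -2*(157 + 0)/(212 + (101 + 49)/(30 - 11)) = -2*157/(212 + 150/19) = -2*157/4178/19 = -19*157/2089 = -2*2983/4178 = -2983/2089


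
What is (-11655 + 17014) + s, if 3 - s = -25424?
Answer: 30786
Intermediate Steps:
s = 25427 (s = 3 - 1*(-25424) = 3 + 25424 = 25427)
(-11655 + 17014) + s = (-11655 + 17014) + 25427 = 5359 + 25427 = 30786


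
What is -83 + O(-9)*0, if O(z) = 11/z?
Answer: -83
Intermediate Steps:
-83 + O(-9)*0 = -83 + (11/(-9))*0 = -83 + (11*(-⅑))*0 = -83 - 11/9*0 = -83 + 0 = -83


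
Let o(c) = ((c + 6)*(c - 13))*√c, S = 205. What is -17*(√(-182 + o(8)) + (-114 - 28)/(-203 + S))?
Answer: 1207 - 17*√(-182 - 140*√2) ≈ 1207.0 - 331.39*I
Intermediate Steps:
o(c) = √c*(-13 + c)*(6 + c) (o(c) = ((6 + c)*(-13 + c))*√c = ((-13 + c)*(6 + c))*√c = √c*(-13 + c)*(6 + c))
-17*(√(-182 + o(8)) + (-114 - 28)/(-203 + S)) = -17*(√(-182 + √8*(-78 + 8² - 7*8)) + (-114 - 28)/(-203 + 205)) = -17*(√(-182 + (2*√2)*(-78 + 64 - 56)) - 142/2) = -17*(√(-182 + (2*√2)*(-70)) - 142*½) = -17*(√(-182 - 140*√2) - 71) = -17*(-71 + √(-182 - 140*√2)) = 1207 - 17*√(-182 - 140*√2)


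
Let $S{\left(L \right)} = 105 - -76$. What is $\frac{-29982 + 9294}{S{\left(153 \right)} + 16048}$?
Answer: $- \frac{20688}{16229} \approx -1.2748$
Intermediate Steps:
$S{\left(L \right)} = 181$ ($S{\left(L \right)} = 105 + 76 = 181$)
$\frac{-29982 + 9294}{S{\left(153 \right)} + 16048} = \frac{-29982 + 9294}{181 + 16048} = - \frac{20688}{16229}$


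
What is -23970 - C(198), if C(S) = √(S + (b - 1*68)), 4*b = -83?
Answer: -23970 - √437/2 ≈ -23980.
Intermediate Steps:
b = -83/4 (b = (¼)*(-83) = -83/4 ≈ -20.750)
C(S) = √(-355/4 + S) (C(S) = √(S + (-83/4 - 1*68)) = √(S + (-83/4 - 68)) = √(S - 355/4) = √(-355/4 + S))
-23970 - C(198) = -23970 - √(-355 + 4*198)/2 = -23970 - √(-355 + 792)/2 = -23970 - √437/2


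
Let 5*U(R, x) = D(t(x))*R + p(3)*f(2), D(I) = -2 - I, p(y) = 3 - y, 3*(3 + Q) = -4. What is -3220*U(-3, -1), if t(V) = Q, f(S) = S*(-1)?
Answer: 4508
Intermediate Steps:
Q = -13/3 (Q = -3 + (⅓)*(-4) = -3 - 4/3 = -13/3 ≈ -4.3333)
f(S) = -S
t(V) = -13/3
U(R, x) = 7*R/15 (U(R, x) = ((-2 - 1*(-13/3))*R + (3 - 1*3)*(-1*2))/5 = ((-2 + 13/3)*R + (3 - 3)*(-2))/5 = (7*R/3 + 0*(-2))/5 = (7*R/3 + 0)/5 = (7*R/3)/5 = 7*R/15)
-3220*U(-3, -1) = -4508*(-3)/3 = -3220*(-7/5) = 4508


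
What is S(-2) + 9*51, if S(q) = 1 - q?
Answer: 462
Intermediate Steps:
S(-2) + 9*51 = (1 - 1*(-2)) + 9*51 = (1 + 2) + 459 = 3 + 459 = 462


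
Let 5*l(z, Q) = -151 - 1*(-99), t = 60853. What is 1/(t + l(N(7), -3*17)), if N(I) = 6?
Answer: 5/304213 ≈ 1.6436e-5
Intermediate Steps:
l(z, Q) = -52/5 (l(z, Q) = (-151 - 1*(-99))/5 = (-151 + 99)/5 = (1/5)*(-52) = -52/5)
1/(t + l(N(7), -3*17)) = 1/(60853 - 52/5) = 1/(304213/5) = 5/304213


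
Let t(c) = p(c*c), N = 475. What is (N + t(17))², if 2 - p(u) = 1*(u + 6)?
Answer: 33124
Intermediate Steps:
p(u) = -4 - u (p(u) = 2 - (u + 6) = 2 - (6 + u) = 2 + (-6 - u) = -4 - u)
t(c) = -4 - c² (t(c) = -4 - c*c = -4 - c²)
(N + t(17))² = (475 + (-4 - 1*17²))² = (475 + (-4 - 1*289))² = (475 + (-4 - 289))² = (475 - 293)² = 182² = 33124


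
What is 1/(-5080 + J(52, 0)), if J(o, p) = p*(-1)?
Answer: -1/5080 ≈ -0.00019685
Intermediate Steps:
J(o, p) = -p
1/(-5080 + J(52, 0)) = 1/(-5080 - 1*0) = 1/(-5080 + 0) = 1/(-5080) = -1/5080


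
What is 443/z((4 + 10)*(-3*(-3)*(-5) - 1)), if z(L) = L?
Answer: -443/644 ≈ -0.68789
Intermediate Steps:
443/z((4 + 10)*(-3*(-3)*(-5) - 1)) = 443/(((4 + 10)*(-3*(-3)*(-5) - 1))) = 443/((14*(9*(-5) - 1))) = 443/((14*(-45 - 1))) = 443/((14*(-46))) = 443/(-644) = 443*(-1/644) = -443/644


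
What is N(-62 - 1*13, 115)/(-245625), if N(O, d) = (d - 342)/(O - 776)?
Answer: -227/209026875 ≈ -1.0860e-6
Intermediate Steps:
N(O, d) = (-342 + d)/(-776 + O)
N(-62 - 1*13, 115)/(-245625) = ((-342 + 115)/(-776 + (-62 - 1*13)))/(-245625) = (-227/(-776 + (-62 - 13)))*(-1/245625) = (-227/(-776 - 75))*(-1/245625) = (-227/(-851))*(-1/245625) = -1/851*(-227)*(-1/245625) = (227/851)*(-1/245625) = -227/209026875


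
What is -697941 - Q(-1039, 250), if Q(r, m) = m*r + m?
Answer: -438441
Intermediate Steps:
Q(r, m) = m + m*r
-697941 - Q(-1039, 250) = -697941 - 250*(1 - 1039) = -697941 - 250*(-1038) = -697941 - 1*(-259500) = -697941 + 259500 = -438441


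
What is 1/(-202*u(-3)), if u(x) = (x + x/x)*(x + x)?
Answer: -1/2424 ≈ -0.00041254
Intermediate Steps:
u(x) = 2*x*(1 + x) (u(x) = (x + 1)*(2*x) = (1 + x)*(2*x) = 2*x*(1 + x))
1/(-202*u(-3)) = 1/(-404*(-3)*(1 - 3)) = 1/(-404*(-3)*(-2)) = 1/(-202*12) = 1/(-2424) = -1/2424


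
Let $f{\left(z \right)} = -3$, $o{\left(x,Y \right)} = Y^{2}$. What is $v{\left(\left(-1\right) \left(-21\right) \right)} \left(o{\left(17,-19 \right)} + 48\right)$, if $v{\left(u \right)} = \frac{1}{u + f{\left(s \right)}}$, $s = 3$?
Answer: $\frac{409}{18} \approx 22.722$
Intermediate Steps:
$v{\left(u \right)} = \frac{1}{-3 + u}$ ($v{\left(u \right)} = \frac{1}{u - 3} = \frac{1}{-3 + u}$)
$v{\left(\left(-1\right) \left(-21\right) \right)} \left(o{\left(17,-19 \right)} + 48\right) = \frac{\left(-19\right)^{2} + 48}{-3 - -21} = \frac{361 + 48}{-3 + 21} = \frac{1}{18} \cdot 409 = \frac{409}{18}$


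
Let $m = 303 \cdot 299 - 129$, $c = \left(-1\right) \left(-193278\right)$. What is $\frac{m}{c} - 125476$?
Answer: $- \frac{4041943310}{32213} \approx -1.2548 \cdot 10^{5}$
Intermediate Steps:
$c = 193278$
$m = 90468$ ($m = 90597 - 129 = 90468$)
$\frac{m}{c} - 125476 = \frac{90468}{193278} - 125476 = 90468 \cdot \frac{1}{193278} - 125476 = \frac{15078}{32213} - 125476 = - \frac{4041943310}{32213}$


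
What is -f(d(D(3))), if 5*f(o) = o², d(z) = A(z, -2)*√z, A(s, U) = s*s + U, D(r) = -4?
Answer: 784/5 ≈ 156.80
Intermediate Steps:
A(s, U) = U + s² (A(s, U) = s² + U = U + s²)
d(z) = √z*(-2 + z²) (d(z) = (-2 + z²)*√z = √z*(-2 + z²))
f(o) = o²/5
-f(d(D(3))) = -(√(-4)*(-2 + (-4)²))²/5 = -((2*I)*(-2 + 16))²/5 = -((2*I)*14)²/5 = -(28*I)²/5 = -(-784)/5 = -1*(-784/5) = 784/5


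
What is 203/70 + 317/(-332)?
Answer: 3229/1660 ≈ 1.9452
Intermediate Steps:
203/70 + 317/(-332) = 203*(1/70) + 317*(-1/332) = 29/10 - 317/332 = 3229/1660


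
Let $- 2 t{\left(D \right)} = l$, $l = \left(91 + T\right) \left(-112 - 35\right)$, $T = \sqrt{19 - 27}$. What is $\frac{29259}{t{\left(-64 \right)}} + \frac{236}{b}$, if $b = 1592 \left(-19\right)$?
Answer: $\frac{638044493}{146256642} - \frac{13004 i \sqrt{2}}{135387} \approx 4.3625 - 0.13584 i$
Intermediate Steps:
$T = 2 i \sqrt{2}$ ($T = \sqrt{-8} = 2 i \sqrt{2} \approx 2.8284 i$)
$b = -30248$
$l = -13377 - 294 i \sqrt{2}$ ($l = \left(91 + 2 i \sqrt{2}\right) \left(-112 - 35\right) = \left(91 + 2 i \sqrt{2}\right) \left(-147\right) = -13377 - 294 i \sqrt{2} \approx -13377.0 - 415.78 i$)
$t{\left(D \right)} = \frac{13377}{2} + 147 i \sqrt{2}$ ($t{\left(D \right)} = - \frac{-13377 - 294 i \sqrt{2}}{2} = \frac{13377}{2} + 147 i \sqrt{2}$)
$\frac{29259}{t{\left(-64 \right)}} + \frac{236}{b} = \frac{29259}{\frac{13377}{2} + 147 i \sqrt{2}} + \frac{236}{-30248} = \frac{29259}{\frac{13377}{2} + 147 i \sqrt{2}} + 236 \left(- \frac{1}{30248}\right) = \frac{29259}{\frac{13377}{2} + 147 i \sqrt{2}} - \frac{59}{7562} = - \frac{59}{7562} + \frac{29259}{\frac{13377}{2} + 147 i \sqrt{2}}$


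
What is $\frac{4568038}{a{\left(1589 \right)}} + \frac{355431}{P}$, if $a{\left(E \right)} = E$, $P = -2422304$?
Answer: $\frac{11064611939693}{3849041056} \approx 2874.6$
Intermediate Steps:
$\frac{4568038}{a{\left(1589 \right)}} + \frac{355431}{P} = \frac{4568038}{1589} + \frac{355431}{-2422304} = 4568038 \cdot \frac{1}{1589} + 355431 \left(- \frac{1}{2422304}\right) = \frac{4568038}{1589} - \frac{355431}{2422304} = \frac{11064611939693}{3849041056}$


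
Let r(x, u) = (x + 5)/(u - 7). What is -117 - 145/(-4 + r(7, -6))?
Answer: -5603/64 ≈ -87.547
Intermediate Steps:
r(x, u) = (5 + x)/(-7 + u)
-117 - 145/(-4 + r(7, -6)) = -117 - 145/(-4 + (5 + 7)/(-7 - 6)) = -117 - 145/(-4 + 12/(-13)) = -117 - 145/(-4 - 1/13*12) = -117 - 145/(-4 - 12/13) = -117 - 145/(-64/13) = -117 - 13/64*(-145) = -117 + 1885/64 = -5603/64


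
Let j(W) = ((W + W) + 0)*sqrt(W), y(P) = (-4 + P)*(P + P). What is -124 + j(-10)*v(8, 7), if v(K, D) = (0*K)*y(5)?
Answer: -124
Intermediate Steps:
y(P) = 2*P*(-4 + P) (y(P) = (-4 + P)*(2*P) = 2*P*(-4 + P))
j(W) = 2*W**(3/2) (j(W) = (2*W + 0)*sqrt(W) = (2*W)*sqrt(W) = 2*W**(3/2))
v(K, D) = 0 (v(K, D) = (0*K)*(2*5*(-4 + 5)) = 0*(2*5*1) = 0*10 = 0)
-124 + j(-10)*v(8, 7) = -124 + (2*(-10)**(3/2))*0 = -124 + (2*(-10*I*sqrt(10)))*0 = -124 - 20*I*sqrt(10)*0 = -124 + 0 = -124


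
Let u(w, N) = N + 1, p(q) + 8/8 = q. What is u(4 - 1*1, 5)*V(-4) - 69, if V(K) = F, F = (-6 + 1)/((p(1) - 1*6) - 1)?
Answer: -453/7 ≈ -64.714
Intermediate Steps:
p(q) = -1 + q
u(w, N) = 1 + N
F = 5/7 (F = (-6 + 1)/(((-1 + 1) - 1*6) - 1) = -5/((0 - 6) - 1) = -5/(-6 - 1) = -5/(-7) = -5*(-⅐) = 5/7 ≈ 0.71429)
V(K) = 5/7
u(4 - 1*1, 5)*V(-4) - 69 = (1 + 5)*(5/7) - 69 = 6*(5/7) - 69 = 30/7 - 69 = -453/7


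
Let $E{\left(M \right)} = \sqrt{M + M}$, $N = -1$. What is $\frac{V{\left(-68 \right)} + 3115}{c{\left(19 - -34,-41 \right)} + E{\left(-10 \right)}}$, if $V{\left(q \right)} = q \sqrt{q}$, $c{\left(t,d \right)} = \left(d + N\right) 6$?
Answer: $- \frac{196245}{15881} - \frac{68 \sqrt{85}}{15881} - \frac{3115 i \sqrt{5}}{31762} + \frac{8568 i \sqrt{17}}{15881} \approx -12.397 + 2.0052 i$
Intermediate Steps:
$c{\left(t,d \right)} = -6 + 6 d$ ($c{\left(t,d \right)} = \left(d - 1\right) 6 = \left(-1 + d\right) 6 = -6 + 6 d$)
$V{\left(q \right)} = q^{\frac{3}{2}}$
$E{\left(M \right)} = \sqrt{2} \sqrt{M}$ ($E{\left(M \right)} = \sqrt{2 M} = \sqrt{2} \sqrt{M}$)
$\frac{V{\left(-68 \right)} + 3115}{c{\left(19 - -34,-41 \right)} + E{\left(-10 \right)}} = \frac{\left(-68\right)^{\frac{3}{2}} + 3115}{\left(-6 + 6 \left(-41\right)\right) + \sqrt{2} \sqrt{-10}} = \frac{- 136 i \sqrt{17} + 3115}{\left(-6 - 246\right) + \sqrt{2} i \sqrt{10}} = \frac{3115 - 136 i \sqrt{17}}{-252 + 2 i \sqrt{5}}$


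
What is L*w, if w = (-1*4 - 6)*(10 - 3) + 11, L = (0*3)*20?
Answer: 0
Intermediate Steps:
L = 0 (L = 0*20 = 0)
w = -59 (w = (-4 - 6)*7 + 11 = -10*7 + 11 = -70 + 11 = -59)
L*w = 0*(-59) = 0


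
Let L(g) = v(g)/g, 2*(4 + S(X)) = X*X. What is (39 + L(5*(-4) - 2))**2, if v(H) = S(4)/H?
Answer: 22278400/14641 ≈ 1521.6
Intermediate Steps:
S(X) = -4 + X**2/2 (S(X) = -4 + (X*X)/2 = -4 + X**2/2)
v(H) = 4/H (v(H) = (-4 + (1/2)*4**2)/H = (-4 + (1/2)*16)/H = (-4 + 8)/H = 4/H)
L(g) = 4/g**2 (L(g) = (4/g)/g = 4/g**2)
(39 + L(5*(-4) - 2))**2 = (39 + 4/(5*(-4) - 2)**2)**2 = (39 + 4/(-20 - 2)**2)**2 = (39 + 4/(-22)**2)**2 = (39 + 4*(1/484))**2 = (39 + 1/121)**2 = (4720/121)**2 = 22278400/14641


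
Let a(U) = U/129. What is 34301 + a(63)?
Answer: 1474964/43 ≈ 34302.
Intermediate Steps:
a(U) = U/129 (a(U) = U*(1/129) = U/129)
34301 + a(63) = 34301 + (1/129)*63 = 34301 + 21/43 = 1474964/43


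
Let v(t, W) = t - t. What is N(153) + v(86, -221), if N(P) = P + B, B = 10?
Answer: 163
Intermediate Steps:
N(P) = 10 + P (N(P) = P + 10 = 10 + P)
v(t, W) = 0
N(153) + v(86, -221) = (10 + 153) + 0 = 163 + 0 = 163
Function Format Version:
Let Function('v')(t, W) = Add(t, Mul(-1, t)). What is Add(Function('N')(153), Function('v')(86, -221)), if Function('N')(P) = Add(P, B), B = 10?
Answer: 163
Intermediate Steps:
Function('N')(P) = Add(10, P) (Function('N')(P) = Add(P, 10) = Add(10, P))
Function('v')(t, W) = 0
Add(Function('N')(153), Function('v')(86, -221)) = Add(Add(10, 153), 0) = Add(163, 0) = 163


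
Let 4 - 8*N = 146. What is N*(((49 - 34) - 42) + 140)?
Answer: -8023/4 ≈ -2005.8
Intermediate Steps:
N = -71/4 (N = ½ - ⅛*146 = ½ - 73/4 = -71/4 ≈ -17.750)
N*(((49 - 34) - 42) + 140) = -71*(((49 - 34) - 42) + 140)/4 = -71*((15 - 42) + 140)/4 = -71*(-27 + 140)/4 = -71/4*113 = -8023/4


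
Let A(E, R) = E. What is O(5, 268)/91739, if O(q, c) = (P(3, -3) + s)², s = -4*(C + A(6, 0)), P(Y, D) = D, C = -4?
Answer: 121/91739 ≈ 0.0013190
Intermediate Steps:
s = -8 (s = -4*(-4 + 6) = -4*2 = -8)
O(q, c) = 121 (O(q, c) = (-3 - 8)² = (-11)² = 121)
O(5, 268)/91739 = 121/91739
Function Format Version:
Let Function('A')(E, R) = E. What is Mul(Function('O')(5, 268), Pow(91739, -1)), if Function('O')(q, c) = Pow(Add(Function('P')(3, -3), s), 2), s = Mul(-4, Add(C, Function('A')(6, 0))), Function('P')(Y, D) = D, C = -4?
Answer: Rational(121, 91739) ≈ 0.0013190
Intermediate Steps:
s = -8 (s = Mul(-4, Add(-4, 6)) = Mul(-4, 2) = -8)
Function('O')(q, c) = 121 (Function('O')(q, c) = Pow(Add(-3, -8), 2) = Pow(-11, 2) = 121)
Mul(Function('O')(5, 268), Pow(91739, -1)) = Mul(121, Pow(91739, -1)) = Mul(121, Rational(1, 91739)) = Rational(121, 91739)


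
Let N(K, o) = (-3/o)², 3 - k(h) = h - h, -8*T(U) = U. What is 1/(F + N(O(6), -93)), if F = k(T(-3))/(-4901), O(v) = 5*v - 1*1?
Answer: 4709861/2018 ≈ 2333.9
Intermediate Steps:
T(U) = -U/8
k(h) = 3 (k(h) = 3 - (h - h) = 3 - 1*0 = 3 + 0 = 3)
O(v) = -1 + 5*v (O(v) = 5*v - 1 = -1 + 5*v)
N(K, o) = 9/o²
F = -3/4901 (F = 3/(-4901) = 3*(-1/4901) = -3/4901 ≈ -0.00061212)
1/(F + N(O(6), -93)) = 1/(-3/4901 + 9/(-93)²) = 1/(-3/4901 + 9*(1/8649)) = 1/(-3/4901 + 1/961) = 1/(2018/4709861) = 4709861/2018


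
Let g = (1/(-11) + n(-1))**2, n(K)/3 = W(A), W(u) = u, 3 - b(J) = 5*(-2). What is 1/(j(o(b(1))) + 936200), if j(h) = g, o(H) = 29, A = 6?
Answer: 121/113319009 ≈ 1.0678e-6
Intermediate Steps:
b(J) = 13 (b(J) = 3 - 5*(-2) = 3 - 1*(-10) = 3 + 10 = 13)
n(K) = 18 (n(K) = 3*6 = 18)
g = 38809/121 (g = (1/(-11) + 18)**2 = (-1/11 + 18)**2 = (197/11)**2 = 38809/121 ≈ 320.74)
j(h) = 38809/121
1/(j(o(b(1))) + 936200) = 1/(38809/121 + 936200) = 1/(113319009/121) = 121/113319009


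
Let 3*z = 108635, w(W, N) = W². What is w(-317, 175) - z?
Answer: 192832/3 ≈ 64277.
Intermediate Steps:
z = 108635/3 (z = (⅓)*108635 = 108635/3 ≈ 36212.)
w(-317, 175) - z = (-317)² - 1*108635/3 = 100489 - 108635/3 = 192832/3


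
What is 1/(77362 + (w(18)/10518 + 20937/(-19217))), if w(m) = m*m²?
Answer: 33687401/2606106692525 ≈ 1.2926e-5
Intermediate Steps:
w(m) = m³
1/(77362 + (w(18)/10518 + 20937/(-19217))) = 1/(77362 + (18³/10518 + 20937/(-19217))) = 1/(77362 + (5832*(1/10518) + 20937*(-1/19217))) = 1/(77362 + (972/1753 - 20937/19217)) = 1/(77362 - 18023637/33687401) = 1/(2606106692525/33687401) = 33687401/2606106692525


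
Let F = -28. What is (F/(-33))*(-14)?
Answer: -392/33 ≈ -11.879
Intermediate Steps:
(F/(-33))*(-14) = -28/(-33)*(-14) = -28*(-1/33)*(-14) = (28/33)*(-14) = -392/33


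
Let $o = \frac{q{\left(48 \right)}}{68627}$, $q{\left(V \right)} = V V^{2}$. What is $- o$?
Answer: $- \frac{110592}{68627} \approx -1.6115$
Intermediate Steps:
$q{\left(V \right)} = V^{3}$
$o = \frac{110592}{68627}$ ($o = \frac{48^{3}}{68627} = 110592 \cdot \frac{1}{68627} = \frac{110592}{68627} \approx 1.6115$)
$- o = \left(-1\right) \frac{110592}{68627} = - \frac{110592}{68627}$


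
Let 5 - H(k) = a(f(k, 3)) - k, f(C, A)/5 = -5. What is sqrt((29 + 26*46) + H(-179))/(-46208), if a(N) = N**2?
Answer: -sqrt(426)/46208 ≈ -0.00044667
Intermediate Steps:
f(C, A) = -25 (f(C, A) = 5*(-5) = -25)
H(k) = -620 + k (H(k) = 5 - ((-25)**2 - k) = 5 - (625 - k) = 5 + (-625 + k) = -620 + k)
sqrt((29 + 26*46) + H(-179))/(-46208) = sqrt((29 + 26*46) + (-620 - 179))/(-46208) = sqrt((29 + 1196) - 799)*(-1/46208) = sqrt(1225 - 799)*(-1/46208) = sqrt(426)*(-1/46208) = -sqrt(426)/46208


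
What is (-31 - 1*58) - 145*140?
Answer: -20389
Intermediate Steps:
(-31 - 1*58) - 145*140 = (-31 - 58) - 20300 = -89 - 20300 = -20389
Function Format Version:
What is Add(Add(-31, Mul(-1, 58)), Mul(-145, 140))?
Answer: -20389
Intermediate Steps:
Add(Add(-31, Mul(-1, 58)), Mul(-145, 140)) = Add(Add(-31, -58), -20300) = Add(-89, -20300) = -20389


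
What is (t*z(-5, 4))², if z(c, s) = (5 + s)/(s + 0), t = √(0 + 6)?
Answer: 243/8 ≈ 30.375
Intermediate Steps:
t = √6 ≈ 2.4495
z(c, s) = (5 + s)/s
(t*z(-5, 4))² = (√6*((5 + 4)/4))² = (√6*((¼)*9))² = (√6*(9/4))² = (9*√6/4)² = 243/8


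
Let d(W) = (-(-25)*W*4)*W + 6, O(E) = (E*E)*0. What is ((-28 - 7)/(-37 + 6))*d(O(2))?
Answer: 210/31 ≈ 6.7742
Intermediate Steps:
O(E) = 0 (O(E) = E**2*0 = 0)
d(W) = 6 + 100*W**2 (d(W) = ((25*W)*4)*W + 6 = (100*W)*W + 6 = 100*W**2 + 6 = 6 + 100*W**2)
((-28 - 7)/(-37 + 6))*d(O(2)) = ((-28 - 7)/(-37 + 6))*(6 + 100*0**2) = (-35/(-31))*(6 + 100*0) = (-35*(-1/31))*(6 + 0) = (35/31)*6 = 210/31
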